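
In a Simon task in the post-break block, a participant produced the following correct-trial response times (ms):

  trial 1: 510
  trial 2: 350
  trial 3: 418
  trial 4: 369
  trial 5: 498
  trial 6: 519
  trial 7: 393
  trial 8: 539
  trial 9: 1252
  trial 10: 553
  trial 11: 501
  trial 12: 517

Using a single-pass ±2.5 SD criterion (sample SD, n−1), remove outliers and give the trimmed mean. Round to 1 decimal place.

n = 12, ΣRT = 6419, M = 534.917
Σ(x−M)² = 613792.92; s = √(613792.92/11) = 236.219
Cutoffs: 534.917 ± 2.5·236.219 → [-55.6, 1125.5]
Outside: 1252 → excluded.
Retained (n=11): Σ = 5167, mean = 5167/11 = 469.727

469.7 ms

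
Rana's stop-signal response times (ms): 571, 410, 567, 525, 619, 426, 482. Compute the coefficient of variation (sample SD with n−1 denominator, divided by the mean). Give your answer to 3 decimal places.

n = 7, Σ = 3600, M = 514.2857
Σ(x−M)² = 36787.429; s = √(36787.429/6) = 78.3022
CV = 78.3022 / 514.2857 = 0.15225

0.152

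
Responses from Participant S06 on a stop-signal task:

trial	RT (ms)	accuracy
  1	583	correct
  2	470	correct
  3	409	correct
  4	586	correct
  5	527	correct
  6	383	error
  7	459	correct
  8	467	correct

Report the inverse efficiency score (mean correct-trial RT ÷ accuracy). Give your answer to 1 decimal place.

Correct trials (n=7): 583, 470, 409, 586, 527, 459, 467
Mean correct RT = 3501/7 = 500.1429 ms
Proportion correct = 7/8
IES = 500.1429 / (7/8) = 571.592 ms

571.6 ms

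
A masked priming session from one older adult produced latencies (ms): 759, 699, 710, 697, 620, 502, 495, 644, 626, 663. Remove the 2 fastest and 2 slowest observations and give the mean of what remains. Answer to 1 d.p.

658.2 ms

Sorted: 495, 502, 620, 626, 644, 663, 697, 699, 710, 759
Drop lowest 2 (495, 502) and highest 2 (710, 759)
Remaining (n=6): Σ = 3949, mean = 3949/6 = 658.167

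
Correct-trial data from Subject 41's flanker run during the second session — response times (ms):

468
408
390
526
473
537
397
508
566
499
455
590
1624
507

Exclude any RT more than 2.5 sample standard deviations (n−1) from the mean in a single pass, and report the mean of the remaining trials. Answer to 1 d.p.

486.5 ms

n = 14, ΣRT = 7948, M = 567.714
Σ(x−M)² = 1248748.86; s = √(1248748.86/13) = 309.932
Cutoffs: 567.714 ± 2.5·309.932 → [-207.1, 1342.5]
Outside: 1624 → excluded.
Retained (n=13): Σ = 6324, mean = 6324/13 = 486.462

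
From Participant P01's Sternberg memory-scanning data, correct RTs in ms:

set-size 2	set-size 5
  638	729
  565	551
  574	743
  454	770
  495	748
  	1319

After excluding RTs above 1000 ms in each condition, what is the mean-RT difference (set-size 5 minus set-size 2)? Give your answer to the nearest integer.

set-size 5: exclude 1319
M(set-size 2) = 2726/5 = 545.200
M(set-size 5) = 3541/5 = 708.200
Difference = 708.200 − 545.200 = 163.000 ms

163 ms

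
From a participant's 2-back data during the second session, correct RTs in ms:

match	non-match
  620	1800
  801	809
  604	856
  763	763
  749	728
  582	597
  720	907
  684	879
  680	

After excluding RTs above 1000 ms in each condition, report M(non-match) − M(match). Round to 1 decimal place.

102.1 ms

non-match: exclude 1800
M(match) = 6203/9 = 689.222
M(non-match) = 5539/7 = 791.286
Difference = 791.286 − 689.222 = 102.063 ms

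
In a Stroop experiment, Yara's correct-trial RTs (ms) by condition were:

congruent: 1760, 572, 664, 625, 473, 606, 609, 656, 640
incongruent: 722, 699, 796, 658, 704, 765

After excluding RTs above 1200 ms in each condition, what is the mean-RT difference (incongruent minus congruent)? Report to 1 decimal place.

congruent: exclude 1760
M(congruent) = 4845/8 = 605.625
M(incongruent) = 4344/6 = 724.000
Difference = 724.000 − 605.625 = 118.375 ms

118.4 ms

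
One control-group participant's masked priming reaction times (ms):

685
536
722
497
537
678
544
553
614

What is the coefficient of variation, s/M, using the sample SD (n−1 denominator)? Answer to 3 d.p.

n = 9, Σ = 5366, M = 596.2222
Σ(x−M)² = 52279.556; s = √(52279.556/8) = 80.8390
CV = 80.8390 / 596.2222 = 0.13559

0.136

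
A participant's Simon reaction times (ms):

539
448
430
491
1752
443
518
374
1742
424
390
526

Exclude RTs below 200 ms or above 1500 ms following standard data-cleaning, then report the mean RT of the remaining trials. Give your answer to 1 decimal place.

458.3 ms

Excluded: 1742, 1752
Retained (n=10): Σ = 4583
Mean = 4583/10 = 458.3000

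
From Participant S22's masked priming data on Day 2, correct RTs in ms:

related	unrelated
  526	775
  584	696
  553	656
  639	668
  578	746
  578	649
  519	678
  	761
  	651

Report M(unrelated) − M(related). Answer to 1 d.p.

M(related) = 3977/7 = 568.143
M(unrelated) = 6280/9 = 697.778
Difference = 697.778 − 568.143 = 129.635 ms

129.6 ms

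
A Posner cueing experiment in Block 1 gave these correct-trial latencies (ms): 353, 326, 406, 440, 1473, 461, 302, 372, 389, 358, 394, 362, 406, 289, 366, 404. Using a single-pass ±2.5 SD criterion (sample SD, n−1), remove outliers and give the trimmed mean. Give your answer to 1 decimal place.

375.2 ms

n = 16, ΣRT = 7101, M = 443.812
Σ(x−M)² = 1160940.44; s = √(1160940.44/15) = 278.201
Cutoffs: 443.812 ± 2.5·278.201 → [-251.7, 1139.3]
Outside: 1473 → excluded.
Retained (n=15): Σ = 5628, mean = 5628/15 = 375.200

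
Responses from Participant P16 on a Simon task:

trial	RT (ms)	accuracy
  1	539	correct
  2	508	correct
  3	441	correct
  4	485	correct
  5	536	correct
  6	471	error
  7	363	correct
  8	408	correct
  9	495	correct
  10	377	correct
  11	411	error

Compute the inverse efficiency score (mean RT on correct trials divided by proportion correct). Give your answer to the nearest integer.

564 ms

Correct trials (n=9): 539, 508, 441, 485, 536, 363, 408, 495, 377
Mean correct RT = 4152/9 = 461.3333 ms
Proportion correct = 9/11
IES = 461.3333 / (9/11) = 563.852 ms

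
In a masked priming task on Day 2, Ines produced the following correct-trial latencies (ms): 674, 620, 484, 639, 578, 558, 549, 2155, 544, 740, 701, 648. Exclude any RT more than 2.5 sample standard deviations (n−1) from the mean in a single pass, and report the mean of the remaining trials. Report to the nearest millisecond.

n = 12, ΣRT = 8890, M = 740.833
Σ(x−M)² = 2240959.67; s = √(2240959.67/11) = 451.358
Cutoffs: 740.833 ± 2.5·451.358 → [-387.6, 1869.2]
Outside: 2155 → excluded.
Retained (n=11): Σ = 6735, mean = 6735/11 = 612.273

612 ms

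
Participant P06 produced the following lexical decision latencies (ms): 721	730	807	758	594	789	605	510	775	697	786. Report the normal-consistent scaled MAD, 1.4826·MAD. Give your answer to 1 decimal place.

83.0 ms

Sorted: 510, 594, 605, 697, 721, 730, 758, 775, 786, 789, 807 → median = 730
|x − 730| sorted: 0, 9, 28, 33, 45, 56, 59, 77, 125, 136, 220 → MAD = 56
Robust SD ≈ 1.4826 × 56 = 83.026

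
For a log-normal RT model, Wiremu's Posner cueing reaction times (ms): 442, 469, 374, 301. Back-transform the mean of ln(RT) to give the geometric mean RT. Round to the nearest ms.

ln(RT): 6.0913, 6.1506, 5.9243, 5.7071
Mean ln(RT) = 23.8733/4 = 5.96832
Geometric mean = exp(5.96832) = 390.85 ms

391 ms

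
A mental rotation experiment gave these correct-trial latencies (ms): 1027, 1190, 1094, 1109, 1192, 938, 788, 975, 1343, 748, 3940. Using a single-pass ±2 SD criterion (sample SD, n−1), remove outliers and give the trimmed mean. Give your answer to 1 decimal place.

n = 11, ΣRT = 14344, M = 1304.000
Σ(x−M)² = 7952000.00; s = √(7952000.00/10) = 891.740
Cutoffs: 1304.000 ± 2·891.740 → [-479.5, 3087.5]
Outside: 3940 → excluded.
Retained (n=10): Σ = 10404, mean = 10404/10 = 1040.400

1040.4 ms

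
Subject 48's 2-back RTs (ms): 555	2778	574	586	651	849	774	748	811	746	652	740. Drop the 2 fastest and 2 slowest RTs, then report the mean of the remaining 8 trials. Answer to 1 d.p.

713.5 ms

Sorted: 555, 574, 586, 651, 652, 740, 746, 748, 774, 811, 849, 2778
Drop lowest 2 (555, 574) and highest 2 (849, 2778)
Remaining (n=8): Σ = 5708, mean = 5708/8 = 713.500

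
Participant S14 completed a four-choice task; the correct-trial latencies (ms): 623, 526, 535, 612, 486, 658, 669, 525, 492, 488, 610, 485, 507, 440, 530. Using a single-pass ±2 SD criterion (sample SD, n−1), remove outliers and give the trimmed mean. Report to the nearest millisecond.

546 ms

n = 15, ΣRT = 8186, M = 545.733
Σ(x−M)² = 69628.93; s = √(69628.93/14) = 70.523
Cutoffs: 545.733 ± 2·70.523 → [404.7, 686.8]
No RTs fall outside the cutoffs; all 15 retained. Mean = 8186/15 = 545.733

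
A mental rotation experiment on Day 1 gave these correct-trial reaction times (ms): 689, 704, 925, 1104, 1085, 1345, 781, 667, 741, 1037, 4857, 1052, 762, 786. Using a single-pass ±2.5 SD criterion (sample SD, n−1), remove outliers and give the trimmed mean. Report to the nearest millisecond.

898 ms

n = 14, ΣRT = 16535, M = 1181.071
Σ(x−M)² = 15076904.93; s = √(15076904.93/13) = 1076.922
Cutoffs: 1181.071 ± 2.5·1076.922 → [-1511.2, 3873.4]
Outside: 4857 → excluded.
Retained (n=13): Σ = 11678, mean = 11678/13 = 898.308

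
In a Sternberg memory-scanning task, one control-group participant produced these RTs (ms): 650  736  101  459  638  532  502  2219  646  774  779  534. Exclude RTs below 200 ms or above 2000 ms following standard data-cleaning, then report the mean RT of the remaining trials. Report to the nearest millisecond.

Excluded: 101, 2219
Retained (n=10): Σ = 6250
Mean = 6250/10 = 625.0000

625 ms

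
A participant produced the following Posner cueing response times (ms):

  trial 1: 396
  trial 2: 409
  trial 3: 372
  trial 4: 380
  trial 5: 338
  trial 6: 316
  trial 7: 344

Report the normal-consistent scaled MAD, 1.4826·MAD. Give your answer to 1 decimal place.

41.5 ms

Sorted: 316, 338, 344, 372, 380, 396, 409 → median = 372
|x − 372| sorted: 0, 8, 24, 28, 34, 37, 56 → MAD = 28
Robust SD ≈ 1.4826 × 28 = 41.513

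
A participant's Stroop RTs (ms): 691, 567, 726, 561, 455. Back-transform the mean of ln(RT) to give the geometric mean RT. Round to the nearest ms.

592 ms

ln(RT): 6.5381, 6.3404, 6.5876, 6.3297, 6.1203
Mean ln(RT) = 31.9161/5 = 6.38321
Geometric mean = exp(6.38321) = 591.83 ms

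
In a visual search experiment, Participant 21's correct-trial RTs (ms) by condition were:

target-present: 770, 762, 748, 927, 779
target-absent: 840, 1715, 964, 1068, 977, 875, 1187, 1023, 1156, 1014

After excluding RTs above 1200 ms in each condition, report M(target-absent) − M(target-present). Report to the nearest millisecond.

214 ms

target-absent: exclude 1715
M(target-present) = 3986/5 = 797.200
M(target-absent) = 9104/9 = 1011.556
Difference = 1011.556 − 797.200 = 214.356 ms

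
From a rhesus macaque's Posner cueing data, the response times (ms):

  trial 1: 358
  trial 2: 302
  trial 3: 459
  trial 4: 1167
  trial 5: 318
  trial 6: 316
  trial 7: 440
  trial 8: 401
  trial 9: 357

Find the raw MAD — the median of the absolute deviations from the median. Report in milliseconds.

43 ms

Sorted: 302, 316, 318, 357, 358, 401, 440, 459, 1167 → median = 358
|x − 358|: 0, 56, 101, 809, 40, 42, 82, 43, 1
Sorted deviations: 0, 1, 40, 42, 43, 56, 82, 101, 809 → MAD = 43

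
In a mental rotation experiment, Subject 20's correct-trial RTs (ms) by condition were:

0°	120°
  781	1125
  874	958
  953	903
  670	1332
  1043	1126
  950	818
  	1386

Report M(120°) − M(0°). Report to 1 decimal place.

M(0°) = 5271/6 = 878.500
M(120°) = 7648/7 = 1092.571
Difference = 1092.571 − 878.500 = 214.071 ms

214.1 ms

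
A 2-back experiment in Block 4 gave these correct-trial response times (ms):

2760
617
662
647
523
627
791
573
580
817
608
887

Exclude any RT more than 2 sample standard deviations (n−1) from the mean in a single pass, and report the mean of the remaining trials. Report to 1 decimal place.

666.5 ms

n = 12, ΣRT = 10092, M = 841.000
Σ(x−M)² = 4148760.00; s = √(4148760.00/11) = 614.134
Cutoffs: 841.000 ± 2·614.134 → [-387.3, 2069.3]
Outside: 2760 → excluded.
Retained (n=11): Σ = 7332, mean = 7332/11 = 666.545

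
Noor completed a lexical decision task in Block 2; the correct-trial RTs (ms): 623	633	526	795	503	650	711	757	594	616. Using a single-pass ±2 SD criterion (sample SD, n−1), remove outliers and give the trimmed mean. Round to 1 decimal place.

n = 10, ΣRT = 6408, M = 640.800
Σ(x−M)² = 77643.60; s = √(77643.60/9) = 92.882
Cutoffs: 640.800 ± 2·92.882 → [455.0, 826.6]
No RTs fall outside the cutoffs; all 10 retained. Mean = 6408/10 = 640.800

640.8 ms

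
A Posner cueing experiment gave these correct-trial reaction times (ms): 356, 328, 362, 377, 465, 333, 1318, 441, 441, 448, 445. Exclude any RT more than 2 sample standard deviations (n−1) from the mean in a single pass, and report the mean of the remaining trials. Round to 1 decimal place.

n = 11, ΣRT = 5314, M = 483.091
Σ(x−M)² = 792276.91; s = √(792276.91/10) = 281.474
Cutoffs: 483.091 ± 2·281.474 → [-79.9, 1046.0]
Outside: 1318 → excluded.
Retained (n=10): Σ = 3996, mean = 3996/10 = 399.600

399.6 ms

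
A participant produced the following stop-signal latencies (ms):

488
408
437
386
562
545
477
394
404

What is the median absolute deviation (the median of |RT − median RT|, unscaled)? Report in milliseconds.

Sorted: 386, 394, 404, 408, 437, 477, 488, 545, 562 → median = 437
|x − 437|: 51, 29, 0, 51, 125, 108, 40, 43, 33
Sorted deviations: 0, 29, 33, 40, 43, 51, 51, 108, 125 → MAD = 43

43 ms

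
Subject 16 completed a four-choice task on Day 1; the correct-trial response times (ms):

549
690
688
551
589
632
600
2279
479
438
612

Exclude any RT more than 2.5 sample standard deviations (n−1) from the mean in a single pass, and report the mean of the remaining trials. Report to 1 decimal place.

582.8 ms

n = 11, ΣRT = 8107, M = 737.000
Σ(x−M)² = 2675602.00; s = √(2675602.00/10) = 517.262
Cutoffs: 737.000 ± 2.5·517.262 → [-556.2, 2030.2]
Outside: 2279 → excluded.
Retained (n=10): Σ = 5828, mean = 5828/10 = 582.800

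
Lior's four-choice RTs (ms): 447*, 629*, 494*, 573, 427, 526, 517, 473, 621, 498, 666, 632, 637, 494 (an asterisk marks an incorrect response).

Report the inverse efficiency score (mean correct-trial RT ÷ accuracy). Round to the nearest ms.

Correct trials (n=11): 573, 427, 526, 517, 473, 621, 498, 666, 632, 637, 494
Mean correct RT = 6064/11 = 551.2727 ms
Proportion correct = 11/14
IES = 551.2727 / (11/14) = 701.620 ms

702 ms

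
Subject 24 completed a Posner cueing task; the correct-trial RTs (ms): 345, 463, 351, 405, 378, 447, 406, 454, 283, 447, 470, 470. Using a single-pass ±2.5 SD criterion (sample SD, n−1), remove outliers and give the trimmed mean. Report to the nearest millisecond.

n = 12, ΣRT = 4919, M = 409.917
Σ(x−M)² = 39582.92; s = √(39582.92/11) = 59.987
Cutoffs: 409.917 ± 2.5·59.987 → [259.9, 559.9]
No RTs fall outside the cutoffs; all 12 retained. Mean = 4919/12 = 409.917

410 ms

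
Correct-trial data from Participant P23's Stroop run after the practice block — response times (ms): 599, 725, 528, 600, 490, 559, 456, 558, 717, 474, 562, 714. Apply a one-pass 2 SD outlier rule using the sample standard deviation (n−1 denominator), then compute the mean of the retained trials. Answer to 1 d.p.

n = 12, ΣRT = 6982, M = 581.833
Σ(x−M)² = 97135.67; s = √(97135.67/11) = 93.971
Cutoffs: 581.833 ± 2·93.971 → [393.9, 769.8]
No RTs fall outside the cutoffs; all 12 retained. Mean = 6982/12 = 581.833

581.8 ms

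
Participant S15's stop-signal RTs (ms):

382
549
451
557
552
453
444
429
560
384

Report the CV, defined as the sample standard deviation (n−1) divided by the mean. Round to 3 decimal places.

0.151

n = 10, Σ = 4761, M = 476.1000
Σ(x−M)² = 46408.900; s = √(46408.900/9) = 71.8091
CV = 71.8091 / 476.1000 = 0.15083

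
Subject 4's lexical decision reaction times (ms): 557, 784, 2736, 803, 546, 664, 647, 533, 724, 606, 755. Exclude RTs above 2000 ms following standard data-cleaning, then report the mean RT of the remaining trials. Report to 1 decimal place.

Excluded: 2736
Retained (n=10): Σ = 6619
Mean = 6619/10 = 661.9000

661.9 ms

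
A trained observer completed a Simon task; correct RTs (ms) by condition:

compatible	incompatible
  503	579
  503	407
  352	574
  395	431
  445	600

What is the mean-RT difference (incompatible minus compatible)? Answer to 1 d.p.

78.6 ms

M(compatible) = 2198/5 = 439.600
M(incompatible) = 2591/5 = 518.200
Difference = 518.200 − 439.600 = 78.600 ms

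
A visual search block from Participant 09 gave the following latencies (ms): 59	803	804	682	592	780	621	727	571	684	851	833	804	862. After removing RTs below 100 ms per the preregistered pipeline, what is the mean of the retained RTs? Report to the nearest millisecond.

Excluded: 59
Retained (n=13): Σ = 9614
Mean = 9614/13 = 739.5385

740 ms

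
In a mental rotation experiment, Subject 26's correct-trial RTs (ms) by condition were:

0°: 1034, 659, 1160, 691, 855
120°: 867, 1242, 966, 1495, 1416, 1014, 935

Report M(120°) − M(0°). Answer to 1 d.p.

M(0°) = 4399/5 = 879.800
M(120°) = 7935/7 = 1133.571
Difference = 1133.571 − 879.800 = 253.771 ms

253.8 ms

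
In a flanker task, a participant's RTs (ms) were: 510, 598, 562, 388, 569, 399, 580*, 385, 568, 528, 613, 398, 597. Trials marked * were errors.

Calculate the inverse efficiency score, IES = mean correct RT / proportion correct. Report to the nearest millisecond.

552 ms

Correct trials (n=12): 510, 598, 562, 388, 569, 399, 385, 568, 528, 613, 398, 597
Mean correct RT = 6115/12 = 509.5833 ms
Proportion correct = 12/13
IES = 509.5833 / (12/13) = 552.049 ms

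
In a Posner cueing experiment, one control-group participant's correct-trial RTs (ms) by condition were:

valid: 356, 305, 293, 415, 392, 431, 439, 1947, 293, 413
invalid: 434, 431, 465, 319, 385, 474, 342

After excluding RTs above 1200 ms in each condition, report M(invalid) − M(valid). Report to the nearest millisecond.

36 ms

valid: exclude 1947
M(valid) = 3337/9 = 370.778
M(invalid) = 2850/7 = 407.143
Difference = 407.143 − 370.778 = 36.365 ms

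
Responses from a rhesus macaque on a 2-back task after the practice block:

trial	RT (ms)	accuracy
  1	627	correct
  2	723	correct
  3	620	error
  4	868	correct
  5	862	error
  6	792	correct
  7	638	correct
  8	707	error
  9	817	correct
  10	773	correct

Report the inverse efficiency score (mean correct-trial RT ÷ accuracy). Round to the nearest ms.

1069 ms

Correct trials (n=7): 627, 723, 868, 792, 638, 817, 773
Mean correct RT = 5238/7 = 748.2857 ms
Proportion correct = 7/10
IES = 748.2857 / (7/10) = 1068.980 ms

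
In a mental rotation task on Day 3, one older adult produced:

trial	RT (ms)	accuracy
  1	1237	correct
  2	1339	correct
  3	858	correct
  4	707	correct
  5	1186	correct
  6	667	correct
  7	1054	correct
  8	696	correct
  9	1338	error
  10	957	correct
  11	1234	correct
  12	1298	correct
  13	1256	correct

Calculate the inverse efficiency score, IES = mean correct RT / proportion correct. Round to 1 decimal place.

Correct trials (n=12): 1237, 1339, 858, 707, 1186, 667, 1054, 696, 957, 1234, 1298, 1256
Mean correct RT = 12489/12 = 1040.7500 ms
Proportion correct = 12/13
IES = 1040.7500 / (12/13) = 1127.479 ms

1127.5 ms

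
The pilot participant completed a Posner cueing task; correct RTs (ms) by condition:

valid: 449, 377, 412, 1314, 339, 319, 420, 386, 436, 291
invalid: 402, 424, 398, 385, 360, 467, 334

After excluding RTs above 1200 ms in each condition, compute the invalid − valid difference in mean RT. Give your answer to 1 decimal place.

14.7 ms

valid: exclude 1314
M(valid) = 3429/9 = 381.000
M(invalid) = 2770/7 = 395.714
Difference = 395.714 − 381.000 = 14.714 ms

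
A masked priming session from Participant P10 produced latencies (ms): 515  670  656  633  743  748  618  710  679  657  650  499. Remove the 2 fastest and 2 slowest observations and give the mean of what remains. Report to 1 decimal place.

659.1 ms

Sorted: 499, 515, 618, 633, 650, 656, 657, 670, 679, 710, 743, 748
Drop lowest 2 (499, 515) and highest 2 (743, 748)
Remaining (n=8): Σ = 5273, mean = 5273/8 = 659.125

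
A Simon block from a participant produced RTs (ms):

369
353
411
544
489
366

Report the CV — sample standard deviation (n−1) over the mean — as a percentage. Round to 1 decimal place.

n = 6, Σ = 2532, M = 422.0000
Σ(x−M)² = 30200.000; s = √(30200.000/5) = 77.7174
CV = 77.7174 / 422.0000 = 0.18416 = 18.416%

18.4%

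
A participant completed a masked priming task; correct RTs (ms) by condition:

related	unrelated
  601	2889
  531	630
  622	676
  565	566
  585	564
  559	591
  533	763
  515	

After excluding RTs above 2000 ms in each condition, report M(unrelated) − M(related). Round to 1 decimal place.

67.8 ms

unrelated: exclude 2889
M(related) = 4511/8 = 563.875
M(unrelated) = 3790/6 = 631.667
Difference = 631.667 − 563.875 = 67.792 ms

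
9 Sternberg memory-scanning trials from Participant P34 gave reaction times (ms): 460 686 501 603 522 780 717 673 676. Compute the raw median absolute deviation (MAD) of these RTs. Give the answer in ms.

70 ms

Sorted: 460, 501, 522, 603, 673, 676, 686, 717, 780 → median = 673
|x − 673|: 213, 13, 172, 70, 151, 107, 44, 0, 3
Sorted deviations: 0, 3, 13, 44, 70, 107, 151, 172, 213 → MAD = 70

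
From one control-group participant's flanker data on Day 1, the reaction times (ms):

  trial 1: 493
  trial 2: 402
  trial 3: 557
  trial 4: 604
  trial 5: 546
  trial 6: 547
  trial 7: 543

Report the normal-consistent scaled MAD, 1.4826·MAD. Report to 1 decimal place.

16.3 ms

Sorted: 402, 493, 543, 546, 547, 557, 604 → median = 546
|x − 546| sorted: 0, 1, 3, 11, 53, 58, 144 → MAD = 11
Robust SD ≈ 1.4826 × 11 = 16.309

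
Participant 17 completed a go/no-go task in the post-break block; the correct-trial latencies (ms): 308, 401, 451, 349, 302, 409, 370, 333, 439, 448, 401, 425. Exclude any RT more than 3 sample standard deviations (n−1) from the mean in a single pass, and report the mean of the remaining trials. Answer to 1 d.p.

386.3 ms

n = 12, ΣRT = 4636, M = 386.333
Σ(x−M)² = 30950.67; s = √(30950.67/11) = 53.044
Cutoffs: 386.333 ± 3·53.044 → [227.2, 545.5]
No RTs fall outside the cutoffs; all 12 retained. Mean = 4636/12 = 386.333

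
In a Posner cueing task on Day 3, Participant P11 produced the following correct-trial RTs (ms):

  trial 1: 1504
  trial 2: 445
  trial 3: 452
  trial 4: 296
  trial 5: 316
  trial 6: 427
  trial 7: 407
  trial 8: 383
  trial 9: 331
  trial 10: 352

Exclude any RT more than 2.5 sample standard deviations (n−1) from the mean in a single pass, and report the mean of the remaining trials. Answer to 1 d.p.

n = 10, ΣRT = 4913, M = 491.300
Σ(x−M)² = 1166192.10; s = √(1166192.10/9) = 359.968
Cutoffs: 491.300 ± 2.5·359.968 → [-408.6, 1391.2]
Outside: 1504 → excluded.
Retained (n=9): Σ = 3409, mean = 3409/9 = 378.778

378.8 ms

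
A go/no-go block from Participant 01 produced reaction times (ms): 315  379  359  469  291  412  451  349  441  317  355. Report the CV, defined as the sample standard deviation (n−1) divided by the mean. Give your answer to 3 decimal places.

0.159

n = 11, Σ = 4138, M = 376.1818
Σ(x−M)² = 35689.636; s = √(35689.636/10) = 59.7408
CV = 59.7408 / 376.1818 = 0.15881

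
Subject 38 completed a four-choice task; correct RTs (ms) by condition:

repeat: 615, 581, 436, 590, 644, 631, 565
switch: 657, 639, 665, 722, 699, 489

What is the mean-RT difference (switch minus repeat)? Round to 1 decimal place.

M(repeat) = 4062/7 = 580.286
M(switch) = 3871/6 = 645.167
Difference = 645.167 − 580.286 = 64.881 ms

64.9 ms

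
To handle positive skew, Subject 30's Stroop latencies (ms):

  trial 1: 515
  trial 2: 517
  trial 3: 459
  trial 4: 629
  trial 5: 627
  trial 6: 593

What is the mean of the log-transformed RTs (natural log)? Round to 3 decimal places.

6.315

ln(RT): 6.2442, 6.2480, 6.1291, 6.4441, 6.4409, 6.3852
Σ ln(RT) = 37.8915
Mean = 37.8915/6 = 6.31526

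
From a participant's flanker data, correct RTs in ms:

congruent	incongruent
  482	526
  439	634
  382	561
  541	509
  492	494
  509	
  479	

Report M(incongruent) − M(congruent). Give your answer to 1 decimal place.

M(congruent) = 3324/7 = 474.857
M(incongruent) = 2724/5 = 544.800
Difference = 544.800 − 474.857 = 69.943 ms

69.9 ms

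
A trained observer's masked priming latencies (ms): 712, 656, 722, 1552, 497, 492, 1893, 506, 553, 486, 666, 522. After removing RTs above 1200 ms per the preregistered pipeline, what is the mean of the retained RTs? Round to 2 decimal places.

Excluded: 1552, 1893
Retained (n=10): Σ = 5812
Mean = 5812/10 = 581.2000

581.20 ms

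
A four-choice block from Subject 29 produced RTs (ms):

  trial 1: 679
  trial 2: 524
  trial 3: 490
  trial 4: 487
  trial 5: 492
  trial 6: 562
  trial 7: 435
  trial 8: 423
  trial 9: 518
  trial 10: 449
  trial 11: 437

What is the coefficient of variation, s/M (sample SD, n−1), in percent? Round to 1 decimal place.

n = 11, Σ = 5496, M = 499.6364
Σ(x−M)² = 53840.545; s = √(53840.545/10) = 73.3761
CV = 73.3761 / 499.6364 = 0.14686 = 14.686%

14.7%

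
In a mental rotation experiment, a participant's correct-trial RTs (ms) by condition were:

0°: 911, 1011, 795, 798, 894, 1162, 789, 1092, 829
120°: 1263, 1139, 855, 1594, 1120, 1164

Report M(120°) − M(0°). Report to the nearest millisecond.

M(0°) = 8281/9 = 920.111
M(120°) = 7135/6 = 1189.167
Difference = 1189.167 − 920.111 = 269.056 ms

269 ms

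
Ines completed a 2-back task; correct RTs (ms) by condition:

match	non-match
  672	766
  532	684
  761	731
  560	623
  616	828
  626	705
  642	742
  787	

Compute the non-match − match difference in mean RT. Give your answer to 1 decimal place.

M(match) = 5196/8 = 649.500
M(non-match) = 5079/7 = 725.571
Difference = 725.571 − 649.500 = 76.071 ms

76.1 ms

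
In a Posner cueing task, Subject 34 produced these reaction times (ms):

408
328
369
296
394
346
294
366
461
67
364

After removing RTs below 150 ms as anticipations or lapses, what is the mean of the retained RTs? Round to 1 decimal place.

362.6 ms

Excluded: 67
Retained (n=10): Σ = 3626
Mean = 3626/10 = 362.6000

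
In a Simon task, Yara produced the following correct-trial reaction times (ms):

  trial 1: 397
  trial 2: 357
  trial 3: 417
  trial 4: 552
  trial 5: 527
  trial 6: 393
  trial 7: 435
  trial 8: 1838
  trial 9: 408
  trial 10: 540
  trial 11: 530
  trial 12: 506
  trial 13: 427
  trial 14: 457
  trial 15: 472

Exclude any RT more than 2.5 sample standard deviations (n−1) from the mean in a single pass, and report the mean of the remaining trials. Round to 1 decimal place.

458.4 ms

n = 15, ΣRT = 8256, M = 550.400
Σ(x−M)² = 1828157.60; s = √(1828157.60/14) = 361.362
Cutoffs: 550.400 ± 2.5·361.362 → [-353.0, 1453.8]
Outside: 1838 → excluded.
Retained (n=14): Σ = 6418, mean = 6418/14 = 458.429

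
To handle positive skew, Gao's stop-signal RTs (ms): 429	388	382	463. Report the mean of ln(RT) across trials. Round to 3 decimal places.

6.026

ln(RT): 6.0615, 5.9610, 5.9454, 6.1377
Σ ln(RT) = 24.1056
Mean = 24.1056/4 = 6.02640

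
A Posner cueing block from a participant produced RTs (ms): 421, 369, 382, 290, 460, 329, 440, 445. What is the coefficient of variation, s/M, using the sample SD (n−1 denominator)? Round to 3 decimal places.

n = 8, Σ = 3136, M = 392.0000
Σ(x−M)² = 25580.000; s = √(25580.000/7) = 60.4507
CV = 60.4507 / 392.0000 = 0.15421

0.154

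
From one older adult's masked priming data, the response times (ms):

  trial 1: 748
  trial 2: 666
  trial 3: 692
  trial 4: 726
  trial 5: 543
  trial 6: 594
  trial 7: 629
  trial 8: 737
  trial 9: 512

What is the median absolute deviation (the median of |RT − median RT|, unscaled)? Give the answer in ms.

71 ms

Sorted: 512, 543, 594, 629, 666, 692, 726, 737, 748 → median = 666
|x − 666|: 82, 0, 26, 60, 123, 72, 37, 71, 154
Sorted deviations: 0, 26, 37, 60, 71, 72, 82, 123, 154 → MAD = 71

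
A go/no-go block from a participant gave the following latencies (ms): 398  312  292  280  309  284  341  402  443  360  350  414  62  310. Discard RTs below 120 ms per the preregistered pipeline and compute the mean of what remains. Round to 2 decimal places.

Excluded: 62
Retained (n=13): Σ = 4495
Mean = 4495/13 = 345.7692

345.77 ms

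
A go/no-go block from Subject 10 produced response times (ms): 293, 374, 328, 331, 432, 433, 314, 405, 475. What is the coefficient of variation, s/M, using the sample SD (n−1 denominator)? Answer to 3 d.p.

0.168

n = 9, Σ = 3385, M = 376.1111
Σ(x−M)² = 32092.889; s = √(32092.889/8) = 63.3373
CV = 63.3373 / 376.1111 = 0.16840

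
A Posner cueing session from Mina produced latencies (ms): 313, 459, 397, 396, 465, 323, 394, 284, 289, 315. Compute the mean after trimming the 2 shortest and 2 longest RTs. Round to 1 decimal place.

Sorted: 284, 289, 313, 315, 323, 394, 396, 397, 459, 465
Drop lowest 2 (284, 289) and highest 2 (459, 465)
Remaining (n=6): Σ = 2138, mean = 2138/6 = 356.333

356.3 ms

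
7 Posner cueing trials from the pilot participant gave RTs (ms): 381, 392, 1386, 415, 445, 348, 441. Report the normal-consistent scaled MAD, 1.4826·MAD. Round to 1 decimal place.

Sorted: 348, 381, 392, 415, 441, 445, 1386 → median = 415
|x − 415| sorted: 0, 23, 26, 30, 34, 67, 971 → MAD = 30
Robust SD ≈ 1.4826 × 30 = 44.478

44.5 ms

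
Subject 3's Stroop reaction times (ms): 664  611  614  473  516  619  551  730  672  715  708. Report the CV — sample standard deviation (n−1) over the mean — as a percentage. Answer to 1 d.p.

n = 11, Σ = 6873, M = 624.8182
Σ(x−M)² = 70557.636; s = √(70557.636/10) = 83.9986
CV = 83.9986 / 624.8182 = 0.13444 = 13.444%

13.4%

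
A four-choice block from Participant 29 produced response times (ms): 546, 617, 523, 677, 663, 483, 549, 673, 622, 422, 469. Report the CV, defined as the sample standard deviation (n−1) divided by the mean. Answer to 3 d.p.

0.156

n = 11, Σ = 6244, M = 567.6364
Σ(x−M)² = 78458.545; s = √(78458.545/10) = 88.5768
CV = 88.5768 / 567.6364 = 0.15605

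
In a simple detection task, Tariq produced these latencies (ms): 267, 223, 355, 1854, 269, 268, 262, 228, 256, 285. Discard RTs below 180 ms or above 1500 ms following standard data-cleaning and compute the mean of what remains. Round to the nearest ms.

Excluded: 1854
Retained (n=9): Σ = 2413
Mean = 2413/9 = 268.1111

268 ms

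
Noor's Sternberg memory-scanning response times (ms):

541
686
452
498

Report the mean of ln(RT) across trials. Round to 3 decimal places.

6.287

ln(RT): 6.2934, 6.5309, 6.1137, 6.2106
Σ ln(RT) = 25.1486
Mean = 25.1486/4 = 6.28714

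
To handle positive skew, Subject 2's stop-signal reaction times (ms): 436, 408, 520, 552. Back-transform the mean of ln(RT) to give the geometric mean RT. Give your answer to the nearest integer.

ln(RT): 6.0776, 6.0113, 6.2538, 6.3135
Mean ln(RT) = 24.6563/4 = 6.16407
Geometric mean = exp(6.16407) = 475.36 ms

475 ms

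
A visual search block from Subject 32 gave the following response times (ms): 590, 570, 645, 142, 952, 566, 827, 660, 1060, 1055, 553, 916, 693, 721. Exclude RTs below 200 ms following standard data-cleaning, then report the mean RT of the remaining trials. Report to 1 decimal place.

Excluded: 142
Retained (n=13): Σ = 9808
Mean = 9808/13 = 754.4615

754.5 ms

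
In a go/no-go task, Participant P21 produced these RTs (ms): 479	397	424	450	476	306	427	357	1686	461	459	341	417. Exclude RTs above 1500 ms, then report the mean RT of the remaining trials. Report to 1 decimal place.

416.2 ms

Excluded: 1686
Retained (n=12): Σ = 4994
Mean = 4994/12 = 416.1667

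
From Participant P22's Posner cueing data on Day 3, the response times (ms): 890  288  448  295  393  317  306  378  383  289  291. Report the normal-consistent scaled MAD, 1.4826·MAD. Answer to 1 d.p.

43.0 ms

Sorted: 288, 289, 291, 295, 306, 317, 378, 383, 393, 448, 890 → median = 317
|x − 317| sorted: 0, 11, 22, 26, 28, 29, 61, 66, 76, 131, 573 → MAD = 29
Robust SD ≈ 1.4826 × 29 = 42.995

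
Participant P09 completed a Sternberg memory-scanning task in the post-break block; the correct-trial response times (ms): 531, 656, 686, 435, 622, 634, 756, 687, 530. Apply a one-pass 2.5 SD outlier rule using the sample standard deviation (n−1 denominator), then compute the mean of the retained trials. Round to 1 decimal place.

n = 9, ΣRT = 5537, M = 615.222
Σ(x−M)² = 78877.56; s = √(78877.56/8) = 99.296
Cutoffs: 615.222 ± 2.5·99.296 → [367.0, 863.5]
No RTs fall outside the cutoffs; all 9 retained. Mean = 5537/9 = 615.222

615.2 ms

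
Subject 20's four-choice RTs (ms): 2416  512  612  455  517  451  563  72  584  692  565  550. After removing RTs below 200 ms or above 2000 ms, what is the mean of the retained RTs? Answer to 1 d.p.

550.1 ms

Excluded: 72, 2416
Retained (n=10): Σ = 5501
Mean = 5501/10 = 550.1000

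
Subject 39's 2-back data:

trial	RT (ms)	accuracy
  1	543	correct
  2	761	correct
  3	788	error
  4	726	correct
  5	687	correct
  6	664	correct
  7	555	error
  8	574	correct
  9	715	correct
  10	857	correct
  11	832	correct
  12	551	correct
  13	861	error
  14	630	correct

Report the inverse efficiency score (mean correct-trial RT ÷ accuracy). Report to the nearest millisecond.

872 ms

Correct trials (n=11): 543, 761, 726, 687, 664, 574, 715, 857, 832, 551, 630
Mean correct RT = 7540/11 = 685.4545 ms
Proportion correct = 11/14
IES = 685.4545 / (11/14) = 872.397 ms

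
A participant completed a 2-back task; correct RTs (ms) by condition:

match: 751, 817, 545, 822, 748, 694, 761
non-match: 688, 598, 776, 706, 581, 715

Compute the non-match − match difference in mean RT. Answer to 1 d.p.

M(match) = 5138/7 = 734.000
M(non-match) = 4064/6 = 677.333
Difference = 677.333 − 734.000 = -56.667 ms

-56.7 ms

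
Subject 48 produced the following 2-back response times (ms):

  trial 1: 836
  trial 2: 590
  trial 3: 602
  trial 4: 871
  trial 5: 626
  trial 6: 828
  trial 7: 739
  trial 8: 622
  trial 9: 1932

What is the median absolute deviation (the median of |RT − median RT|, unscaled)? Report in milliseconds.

117 ms

Sorted: 590, 602, 622, 626, 739, 828, 836, 871, 1932 → median = 739
|x − 739|: 97, 149, 137, 132, 113, 89, 0, 117, 1193
Sorted deviations: 0, 89, 97, 113, 117, 132, 137, 149, 1193 → MAD = 117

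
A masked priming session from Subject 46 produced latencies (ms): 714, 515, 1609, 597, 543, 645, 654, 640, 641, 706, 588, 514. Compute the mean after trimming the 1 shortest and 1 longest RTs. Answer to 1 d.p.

Sorted: 514, 515, 543, 588, 597, 640, 641, 645, 654, 706, 714, 1609
Drop lowest 1 (514) and highest 1 (1609)
Remaining (n=10): Σ = 6243, mean = 6243/10 = 624.300

624.3 ms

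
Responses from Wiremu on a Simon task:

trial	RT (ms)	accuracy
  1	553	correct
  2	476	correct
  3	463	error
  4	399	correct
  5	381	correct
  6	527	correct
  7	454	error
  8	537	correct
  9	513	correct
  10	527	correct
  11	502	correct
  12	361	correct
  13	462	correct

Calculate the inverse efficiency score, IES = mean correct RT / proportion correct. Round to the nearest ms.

Correct trials (n=11): 553, 476, 399, 381, 527, 537, 513, 527, 502, 361, 462
Mean correct RT = 5238/11 = 476.1818 ms
Proportion correct = 11/13
IES = 476.1818 / (11/13) = 562.760 ms

563 ms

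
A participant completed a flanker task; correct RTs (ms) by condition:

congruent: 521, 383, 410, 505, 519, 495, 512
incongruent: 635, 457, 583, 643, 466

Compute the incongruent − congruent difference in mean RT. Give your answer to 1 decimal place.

M(congruent) = 3345/7 = 477.857
M(incongruent) = 2784/5 = 556.800
Difference = 556.800 − 477.857 = 78.943 ms

78.9 ms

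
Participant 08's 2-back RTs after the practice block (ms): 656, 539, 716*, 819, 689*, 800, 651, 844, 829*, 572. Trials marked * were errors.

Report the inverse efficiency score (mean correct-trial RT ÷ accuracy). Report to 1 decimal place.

996.1 ms

Correct trials (n=7): 656, 539, 819, 800, 651, 844, 572
Mean correct RT = 4881/7 = 697.2857 ms
Proportion correct = 7/10
IES = 697.2857 / (7/10) = 996.122 ms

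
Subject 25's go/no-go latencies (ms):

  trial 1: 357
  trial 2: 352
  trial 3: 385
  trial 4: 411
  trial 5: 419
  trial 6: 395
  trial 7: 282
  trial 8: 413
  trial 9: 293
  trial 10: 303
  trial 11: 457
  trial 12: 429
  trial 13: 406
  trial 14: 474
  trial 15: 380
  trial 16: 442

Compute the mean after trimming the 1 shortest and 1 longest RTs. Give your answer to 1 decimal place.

Sorted: 282, 293, 303, 352, 357, 380, 385, 395, 406, 411, 413, 419, 429, 442, 457, 474
Drop lowest 1 (282) and highest 1 (474)
Remaining (n=14): Σ = 5442, mean = 5442/14 = 388.714

388.7 ms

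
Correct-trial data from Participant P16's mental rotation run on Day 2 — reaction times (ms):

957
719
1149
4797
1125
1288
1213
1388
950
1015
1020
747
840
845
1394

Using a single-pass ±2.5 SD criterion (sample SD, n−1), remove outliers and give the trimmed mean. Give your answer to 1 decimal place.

n = 15, ΣRT = 19447, M = 1296.467
Σ(x−M)² = 13768309.73; s = √(13768309.73/14) = 991.691
Cutoffs: 1296.467 ± 2.5·991.691 → [-1182.8, 3775.7]
Outside: 4797 → excluded.
Retained (n=14): Σ = 14650, mean = 14650/14 = 1046.429

1046.4 ms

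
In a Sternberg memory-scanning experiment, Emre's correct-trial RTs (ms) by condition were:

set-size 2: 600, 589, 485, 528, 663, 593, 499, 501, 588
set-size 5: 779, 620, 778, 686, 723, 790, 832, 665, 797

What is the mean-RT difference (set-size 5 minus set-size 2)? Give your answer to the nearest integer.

180 ms

M(set-size 2) = 5046/9 = 560.667
M(set-size 5) = 6670/9 = 741.111
Difference = 741.111 − 560.667 = 180.444 ms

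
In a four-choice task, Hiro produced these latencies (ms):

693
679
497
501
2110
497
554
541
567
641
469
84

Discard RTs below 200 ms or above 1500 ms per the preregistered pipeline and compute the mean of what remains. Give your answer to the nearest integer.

Excluded: 84, 2110
Retained (n=10): Σ = 5639
Mean = 5639/10 = 563.9000

564 ms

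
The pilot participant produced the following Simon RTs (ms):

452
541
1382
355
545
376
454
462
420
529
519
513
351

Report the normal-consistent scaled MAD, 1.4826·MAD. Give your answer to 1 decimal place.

Sorted: 351, 355, 376, 420, 452, 454, 462, 513, 519, 529, 541, 545, 1382 → median = 462
|x − 462| sorted: 0, 8, 10, 42, 51, 57, 67, 79, 83, 86, 107, 111, 920 → MAD = 67
Robust SD ≈ 1.4826 × 67 = 99.334

99.3 ms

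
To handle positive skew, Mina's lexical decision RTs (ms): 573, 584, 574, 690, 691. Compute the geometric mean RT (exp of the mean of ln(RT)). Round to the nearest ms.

ln(RT): 6.3509, 6.3699, 6.3526, 6.5367, 6.5381
Mean ln(RT) = 32.1482/5 = 6.42965
Geometric mean = exp(6.42965) = 619.96 ms

620 ms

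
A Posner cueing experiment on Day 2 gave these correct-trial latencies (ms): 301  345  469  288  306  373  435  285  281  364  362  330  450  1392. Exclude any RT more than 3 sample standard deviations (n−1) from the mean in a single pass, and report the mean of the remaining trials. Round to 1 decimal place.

353.0 ms

n = 14, ΣRT = 5981, M = 427.214
Σ(x−M)² = 1052142.36; s = √(1052142.36/13) = 284.489
Cutoffs: 427.214 ± 3·284.489 → [-426.3, 1280.7]
Outside: 1392 → excluded.
Retained (n=13): Σ = 4589, mean = 4589/13 = 353.000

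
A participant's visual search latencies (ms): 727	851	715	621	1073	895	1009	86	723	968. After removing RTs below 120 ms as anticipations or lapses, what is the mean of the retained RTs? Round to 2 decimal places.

Excluded: 86
Retained (n=9): Σ = 7582
Mean = 7582/9 = 842.4444

842.44 ms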